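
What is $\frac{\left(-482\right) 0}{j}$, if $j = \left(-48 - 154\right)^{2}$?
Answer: $0$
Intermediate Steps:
$j = 40804$ ($j = \left(-202\right)^{2} = 40804$)
$\frac{\left(-482\right) 0}{j} = \frac{\left(-482\right) 0}{40804} = 0 \cdot \frac{1}{40804} = 0$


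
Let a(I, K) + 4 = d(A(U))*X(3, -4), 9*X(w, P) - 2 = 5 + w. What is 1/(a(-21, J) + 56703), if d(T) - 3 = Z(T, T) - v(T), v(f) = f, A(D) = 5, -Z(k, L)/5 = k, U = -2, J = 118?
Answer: 1/56669 ≈ 1.7646e-5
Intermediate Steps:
Z(k, L) = -5*k
X(w, P) = 7/9 + w/9 (X(w, P) = 2/9 + (5 + w)/9 = 2/9 + (5/9 + w/9) = 7/9 + w/9)
d(T) = 3 - 6*T (d(T) = 3 + (-5*T - T) = 3 - 6*T)
a(I, K) = -34 (a(I, K) = -4 + (3 - 6*5)*(7/9 + (⅑)*3) = -4 + (3 - 30)*(7/9 + ⅓) = -4 - 27*10/9 = -4 - 30 = -34)
1/(a(-21, J) + 56703) = 1/(-34 + 56703) = 1/56669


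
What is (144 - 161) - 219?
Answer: -236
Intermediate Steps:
(144 - 161) - 219 = -17 - 219 = -236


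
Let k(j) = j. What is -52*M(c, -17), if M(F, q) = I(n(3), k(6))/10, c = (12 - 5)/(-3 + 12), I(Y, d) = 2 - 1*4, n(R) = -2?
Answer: 52/5 ≈ 10.400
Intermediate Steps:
I(Y, d) = -2 (I(Y, d) = 2 - 4 = -2)
c = 7/9 ≈ 0.77778
M(F, q) = -⅕ (M(F, q) = -2/10 = -2*⅒ = -⅕)
-52*M(c, -17) = -52*(-⅕) = 52/5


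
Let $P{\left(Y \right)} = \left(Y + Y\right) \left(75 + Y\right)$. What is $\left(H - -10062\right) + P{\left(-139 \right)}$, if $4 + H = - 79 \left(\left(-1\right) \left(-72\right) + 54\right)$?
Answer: $17896$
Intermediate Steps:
$P{\left(Y \right)} = 2 Y \left(75 + Y\right)$
$H = -9958$ ($H = -4 - 79 \left(\left(-1\right) \left(-72\right) + 54\right) = -4 - 79 \left(72 + 54\right) = -4 - 9954 = -9958$)
$\left(H - -10062\right) + P{\left(-139 \right)} = \left(-9958 - -10062\right) + 2 \left(-139\right) \left(75 - 139\right) = \left(-9958 + 10062\right) + 2 \left(-139\right) \left(-64\right) = 104 + 17792 = 17896$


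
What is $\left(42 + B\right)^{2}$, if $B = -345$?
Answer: $91809$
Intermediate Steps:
$\left(42 + B\right)^{2} = \left(42 - 345\right)^{2} = \left(-303\right)^{2} = 91809$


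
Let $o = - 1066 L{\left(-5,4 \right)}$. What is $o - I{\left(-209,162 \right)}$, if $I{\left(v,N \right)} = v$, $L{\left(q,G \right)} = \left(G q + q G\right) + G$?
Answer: $38585$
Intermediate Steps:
$L{\left(q,G \right)} = G + 2 G q$ ($L{\left(q,G \right)} = \left(G q + G q\right) + G = 2 G q + G = G + 2 G q$)
$o = 38376$ ($o = - 1066 \cdot 4 \left(1 + 2 \left(-5\right)\right) = - 1066 \cdot 4 \left(1 - 10\right) = - 1066 \cdot 4 \left(-9\right) = \left(-1066\right) \left(-36\right) = 38376$)
$o - I{\left(-209,162 \right)} = 38376 - -209 = 38376 + 209 = 38585$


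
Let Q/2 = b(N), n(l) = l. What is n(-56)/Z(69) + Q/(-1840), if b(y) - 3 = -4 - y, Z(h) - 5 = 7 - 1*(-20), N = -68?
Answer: -1677/920 ≈ -1.8228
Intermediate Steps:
Z(h) = 32 (Z(h) = 5 + (7 - 1*(-20)) = 5 + (7 + 20) = 5 + 27 = 32)
b(y) = -1 - y (b(y) = 3 + (-4 - y) = -1 - y)
Q = 134 (Q = 2*(-1 - 1*(-68)) = 2*(-1 + 68) = 2*67 = 134)
n(-56)/Z(69) + Q/(-1840) = -56/32 + 134/(-1840) = -56*1/32 + 134*(-1/1840) = -7/4 - 67/920 = -1677/920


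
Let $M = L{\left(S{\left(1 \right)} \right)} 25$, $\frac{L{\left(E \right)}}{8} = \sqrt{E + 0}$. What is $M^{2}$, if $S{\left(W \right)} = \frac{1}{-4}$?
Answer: $-10000$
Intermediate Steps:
$S{\left(W \right)} = - \frac{1}{4}$
$L{\left(E \right)} = 8 \sqrt{E}$ ($L{\left(E \right)} = 8 \sqrt{E + 0} = 8 \sqrt{E}$)
$M = 100 i$ ($M = 8 \sqrt{- \frac{1}{4}} \cdot 25 = 8 \frac{i}{2} \cdot 25 = 4 i 25 = 100 i \approx 100.0 i$)
$M^{2} = \left(100 i\right)^{2} = -10000$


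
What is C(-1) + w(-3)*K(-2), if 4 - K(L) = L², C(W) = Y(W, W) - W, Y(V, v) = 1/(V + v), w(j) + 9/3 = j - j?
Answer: ½ ≈ 0.50000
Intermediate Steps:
w(j) = -3 (w(j) = -3 + (j - j) = -3 + 0 = -3)
C(W) = 1/(2*W) - W (C(W) = 1/(W + W) - W = 1/(2*W) - W)
K(L) = 4 - L²
C(-1) + w(-3)*K(-2) = ((½)/(-1) - 1*(-1)) - 3*(4 - 1*(-2)²) = ((½)*(-1) + 1) - 3*(4 - 1*4) = (-½ + 1) - 3*(4 - 4) = ½ - 3*0 = ½ + 0 = ½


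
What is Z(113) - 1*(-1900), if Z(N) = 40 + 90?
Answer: 2030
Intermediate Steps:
Z(N) = 130
Z(113) - 1*(-1900) = 130 - 1*(-1900) = 130 + 1900 = 2030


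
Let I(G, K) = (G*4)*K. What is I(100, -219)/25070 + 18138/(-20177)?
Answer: -222222486/50583739 ≈ -4.3932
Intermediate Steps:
I(G, K) = 4*G*K (I(G, K) = (4*G)*K = 4*G*K)
I(100, -219)/25070 + 18138/(-20177) = (4*100*(-219))/25070 + 18138/(-20177) = -87600*1/25070 + 18138*(-1/20177) = -8760/2507 - 18138/20177 = -222222486/50583739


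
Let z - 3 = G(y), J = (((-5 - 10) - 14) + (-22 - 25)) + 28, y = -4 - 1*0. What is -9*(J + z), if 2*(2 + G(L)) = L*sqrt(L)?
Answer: 423 + 36*I ≈ 423.0 + 36.0*I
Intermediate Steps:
y = -4 (y = -4 + 0 = -4)
G(L) = -2 + L**(3/2)/2 (G(L) = -2 + (L*sqrt(L))/2 = -2 + L**(3/2)/2)
J = -48 (J = ((-15 - 14) - 47) + 28 = (-29 - 47) + 28 = -76 + 28 = -48)
z = 1 - 4*I (z = 3 + (-2 + (-4)**(3/2)/2) = 3 + (-2 + (-8*I)/2) = 3 + (-2 - 4*I) = 1 - 4*I ≈ 1.0 - 4.0*I)
-9*(J + z) = -9*(-48 + (1 - 4*I)) = -9*(-47 - 4*I) = 423 + 36*I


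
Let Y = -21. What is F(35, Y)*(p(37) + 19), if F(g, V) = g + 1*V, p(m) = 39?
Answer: 812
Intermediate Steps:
F(g, V) = V + g (F(g, V) = g + V = V + g)
F(35, Y)*(p(37) + 19) = (-21 + 35)*(39 + 19) = 14*58 = 812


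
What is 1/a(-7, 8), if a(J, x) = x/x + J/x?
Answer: 8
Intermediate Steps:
a(J, x) = 1 + J/x
1/a(-7, 8) = 1/((-7 + 8)/8) = 1/((⅛)*1) = 1/(⅛) = 8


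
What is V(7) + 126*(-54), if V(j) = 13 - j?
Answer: -6798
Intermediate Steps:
V(7) + 126*(-54) = (13 - 1*7) + 126*(-54) = (13 - 7) - 6804 = 6 - 6804 = -6798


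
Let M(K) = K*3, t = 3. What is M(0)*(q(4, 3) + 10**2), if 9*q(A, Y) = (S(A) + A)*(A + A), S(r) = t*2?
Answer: 0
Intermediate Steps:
M(K) = 3*K
S(r) = 6 (S(r) = 3*2 = 6)
q(A, Y) = 2*A*(6 + A)/9 (q(A, Y) = ((6 + A)*(A + A))/9 = ((6 + A)*(2*A))/9 = (2*A*(6 + A))/9 = 2*A*(6 + A)/9)
M(0)*(q(4, 3) + 10**2) = (3*0)*((2/9)*4*(6 + 4) + 10**2) = 0*((2/9)*4*10 + 100) = 0*(80/9 + 100) = 0*(980/9) = 0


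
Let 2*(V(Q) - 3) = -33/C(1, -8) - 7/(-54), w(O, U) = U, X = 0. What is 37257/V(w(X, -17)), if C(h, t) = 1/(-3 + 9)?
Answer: -4023756/10361 ≈ -388.36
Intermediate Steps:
C(h, t) = ⅙ (C(h, t) = 1/6 = ⅙)
V(Q) = -10361/108 (V(Q) = 3 + (-33/⅙ - 7/(-54))/2 = 3 + (-33*6 - 7*(-1/54))/2 = 3 + (-198 + 7/54)/2 = 3 + (½)*(-10685/54) = 3 - 10685/108 = -10361/108)
37257/V(w(X, -17)) = 37257/(-10361/108) = 37257*(-108/10361) = -4023756/10361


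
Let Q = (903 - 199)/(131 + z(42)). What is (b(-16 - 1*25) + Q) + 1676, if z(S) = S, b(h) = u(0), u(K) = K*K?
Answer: 290652/173 ≈ 1680.1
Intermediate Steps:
u(K) = K**2
b(h) = 0 (b(h) = 0**2 = 0)
Q = 704/173 (Q = (903 - 199)/(131 + 42) = 704/173 ≈ 4.0694)
(b(-16 - 1*25) + Q) + 1676 = (0 + 704/173) + 1676 = 704/173 + 1676 = 290652/173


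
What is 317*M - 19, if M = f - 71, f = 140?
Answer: 21854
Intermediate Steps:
M = 69 (M = 140 - 71 = 69)
317*M - 19 = 317*69 - 19 = 21873 - 19 = 21854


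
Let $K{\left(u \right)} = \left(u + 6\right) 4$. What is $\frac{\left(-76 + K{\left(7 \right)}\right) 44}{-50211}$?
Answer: $\frac{352}{16737} \approx 0.021031$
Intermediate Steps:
$K{\left(u \right)} = 24 + 4 u$ ($K{\left(u \right)} = \left(6 + u\right) 4 = 24 + 4 u$)
$\frac{\left(-76 + K{\left(7 \right)}\right) 44}{-50211} = \frac{\left(-76 + \left(24 + 4 \cdot 7\right)\right) 44}{-50211} = \left(-76 + \left(24 + 28\right)\right) 44 \left(- \frac{1}{50211}\right) = \left(-76 + 52\right) 44 \left(- \frac{1}{50211}\right) = \left(-24\right) 44 \left(- \frac{1}{50211}\right) = \left(-1056\right) \left(- \frac{1}{50211}\right) = \frac{352}{16737}$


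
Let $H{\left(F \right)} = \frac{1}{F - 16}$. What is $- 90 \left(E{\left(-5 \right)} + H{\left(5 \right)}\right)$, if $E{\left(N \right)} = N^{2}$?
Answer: $- \frac{24660}{11} \approx -2241.8$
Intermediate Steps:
$H{\left(F \right)} = \frac{1}{-16 + F}$
$- 90 \left(E{\left(-5 \right)} + H{\left(5 \right)}\right) = - 90 \left(\left(-5\right)^{2} + \frac{1}{-16 + 5}\right) = - 90 \left(25 + \frac{1}{-11}\right) = - 90 \left(25 - \frac{1}{11}\right) = \left(-90\right) \frac{274}{11} = - \frac{24660}{11}$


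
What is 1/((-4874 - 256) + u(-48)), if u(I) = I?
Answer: -1/5178 ≈ -0.00019312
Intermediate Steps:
1/((-4874 - 256) + u(-48)) = 1/((-4874 - 256) - 48) = 1/(-5130 - 48) = 1/(-5178) = -1/5178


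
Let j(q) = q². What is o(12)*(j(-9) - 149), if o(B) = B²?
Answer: -9792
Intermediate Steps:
o(12)*(j(-9) - 149) = 12²*((-9)² - 149) = 144*(81 - 149) = 144*(-68) = -9792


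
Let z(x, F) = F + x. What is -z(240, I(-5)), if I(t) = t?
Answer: -235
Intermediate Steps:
-z(240, I(-5)) = -(-5 + 240) = -1*235 = -235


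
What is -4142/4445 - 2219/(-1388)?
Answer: 4114359/6169660 ≈ 0.66687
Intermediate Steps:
-4142/4445 - 2219/(-1388) = -4142*1/4445 - 2219*(-1/1388) = -4142/4445 + 2219/1388 = 4114359/6169660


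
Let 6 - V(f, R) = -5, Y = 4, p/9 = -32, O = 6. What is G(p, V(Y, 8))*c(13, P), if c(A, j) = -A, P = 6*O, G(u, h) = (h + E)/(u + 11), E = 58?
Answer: 897/277 ≈ 3.2383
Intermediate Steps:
p = -288 (p = 9*(-32) = -288)
V(f, R) = 11 (V(f, R) = 6 - 1*(-5) = 6 + 5 = 11)
G(u, h) = (58 + h)/(11 + u) (G(u, h) = (h + 58)/(u + 11) = (58 + h)/(11 + u))
P = 36 (P = 6*6 = 36)
G(p, V(Y, 8))*c(13, P) = ((58 + 11)/(11 - 288))*(-1*13) = (69/(-277))*(-13) = -1/277*69*(-13) = -69/277*(-13) = 897/277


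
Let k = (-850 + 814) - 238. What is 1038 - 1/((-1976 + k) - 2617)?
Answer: 5051947/4867 ≈ 1038.0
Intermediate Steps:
k = -274 (k = -36 - 238 = -274)
1038 - 1/((-1976 + k) - 2617) = 1038 - 1/((-1976 - 274) - 2617) = 1038 - 1/(-2250 - 2617) = 1038 - 1/(-4867) = 1038 - 1*(-1/4867) = 1038 + 1/4867 = 5051947/4867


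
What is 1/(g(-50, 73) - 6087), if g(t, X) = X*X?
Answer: -1/758 ≈ -0.0013193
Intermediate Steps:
g(t, X) = X²
1/(g(-50, 73) - 6087) = 1/(73² - 6087) = 1/(5329 - 6087) = 1/(-758) = -1/758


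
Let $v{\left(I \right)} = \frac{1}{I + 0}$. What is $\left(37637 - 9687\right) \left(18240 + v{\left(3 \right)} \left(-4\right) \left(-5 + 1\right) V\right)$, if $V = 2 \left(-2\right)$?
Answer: $\frac{1527635200}{3} \approx 5.0921 \cdot 10^{8}$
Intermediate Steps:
$v{\left(I \right)} = \frac{1}{I}$
$V = -4$
$\left(37637 - 9687\right) \left(18240 + v{\left(3 \right)} \left(-4\right) \left(-5 + 1\right) V\right) = \left(37637 - 9687\right) \left(18240 + \frac{1}{3} \left(-4\right) \left(-5 + 1\right) \left(-4\right)\right) = 27950 \left(18240 + \frac{1}{3} \left(-4\right) \left(\left(-4\right) \left(-4\right)\right)\right) = 27950 \left(18240 - \frac{64}{3}\right) = 27950 \cdot \frac{54656}{3} = \frac{1527635200}{3}$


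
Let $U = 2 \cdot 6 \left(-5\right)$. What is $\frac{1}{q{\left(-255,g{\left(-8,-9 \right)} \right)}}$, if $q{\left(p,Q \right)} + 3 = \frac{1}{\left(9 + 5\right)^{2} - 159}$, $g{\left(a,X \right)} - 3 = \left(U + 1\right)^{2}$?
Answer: $- \frac{37}{110} \approx -0.33636$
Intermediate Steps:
$U = -60$ ($U = 12 \left(-5\right) = -60$)
$g{\left(a,X \right)} = 3484$ ($g{\left(a,X \right)} = 3 + \left(-60 + 1\right)^{2} = 3 + \left(-59\right)^{2} = 3 + 3481 = 3484$)
$q{\left(p,Q \right)} = - \frac{110}{37}$ ($q{\left(p,Q \right)} = -3 + \frac{1}{\left(9 + 5\right)^{2} - 159} = -3 + \frac{1}{14^{2} - 159} = -3 + \frac{1}{196 - 159} = -3 + \frac{1}{37} = - \frac{110}{37}$)
$\frac{1}{q{\left(-255,g{\left(-8,-9 \right)} \right)}} = \frac{1}{- \frac{110}{37}} = - \frac{37}{110}$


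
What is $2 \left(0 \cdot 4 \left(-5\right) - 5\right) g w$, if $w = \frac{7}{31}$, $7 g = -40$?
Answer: $\frac{400}{31} \approx 12.903$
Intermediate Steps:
$g = - \frac{40}{7}$ ($g = \frac{1}{7} \left(-40\right) = - \frac{40}{7} \approx -5.7143$)
$w = \frac{7}{31}$ ($w = 7 \cdot \frac{1}{31} = \frac{7}{31} \approx 0.22581$)
$2 \left(0 \cdot 4 \left(-5\right) - 5\right) g w = 2 \left(0 \cdot 4 \left(-5\right) - 5\right) \left(- \frac{40}{7}\right) \frac{7}{31} = 2 \left(0 \left(-5\right) - 5\right) \left(- \frac{40}{7}\right) \frac{7}{31} = 2 \left(0 - 5\right) \left(- \frac{40}{7}\right) \frac{7}{31} = 2 \left(-5\right) \left(- \frac{40}{7}\right) \frac{7}{31} = \left(-10\right) \left(- \frac{40}{7}\right) \frac{7}{31} = \frac{400}{7} \cdot \frac{7}{31} = \frac{400}{31}$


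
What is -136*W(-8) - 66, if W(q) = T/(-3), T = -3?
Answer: -202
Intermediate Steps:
W(q) = 1 (W(q) = -3/(-3) = -3*(-⅓) = 1)
-136*W(-8) - 66 = -136*1 - 66 = -136 - 66 = -202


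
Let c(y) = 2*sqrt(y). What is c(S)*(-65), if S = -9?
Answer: -390*I ≈ -390.0*I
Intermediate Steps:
c(S)*(-65) = (2*sqrt(-9))*(-65) = (2*(3*I))*(-65) = (6*I)*(-65) = -390*I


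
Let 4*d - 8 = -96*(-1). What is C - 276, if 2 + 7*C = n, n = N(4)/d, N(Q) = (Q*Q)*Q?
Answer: -25110/91 ≈ -275.93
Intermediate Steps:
N(Q) = Q³ (N(Q) = Q²*Q = Q³)
d = 26 (d = 2 + (-96*(-1))/4 = 2 + (¼)*96 = 2 + 24 = 26)
n = 32/13 (n = 4³/26 = 64*(1/26) = 32/13 ≈ 2.4615)
C = 6/91 (C = -2/7 + (⅐)*(32/13) = -2/7 + 32/91 = 6/91 ≈ 0.065934)
C - 276 = 6/91 - 276 = -25110/91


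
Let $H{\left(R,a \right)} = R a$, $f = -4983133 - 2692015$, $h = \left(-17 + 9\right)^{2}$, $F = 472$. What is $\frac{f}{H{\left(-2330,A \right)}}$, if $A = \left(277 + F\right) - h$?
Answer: $\frac{3837574}{798025} \approx 4.8088$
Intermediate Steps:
$h = 64$ ($h = \left(-8\right)^{2} = 64$)
$A = 685$ ($A = \left(277 + 472\right) - 64 = 749 - 64 = 685$)
$f = -7675148$ ($f = -4983133 - 2692015 = -7675148$)
$\frac{f}{H{\left(-2330,A \right)}} = - \frac{7675148}{\left(-2330\right) 685} = - \frac{7675148}{-1596050} = \left(-7675148\right) \left(- \frac{1}{1596050}\right) = \frac{3837574}{798025}$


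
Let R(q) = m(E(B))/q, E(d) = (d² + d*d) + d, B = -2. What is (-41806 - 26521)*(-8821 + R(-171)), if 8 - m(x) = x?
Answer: 103063968511/171 ≈ 6.0271e+8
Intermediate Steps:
E(d) = d + 2*d² (E(d) = (d² + d²) + d = 2*d² + d = d + 2*d²)
m(x) = 8 - x
R(q) = 2/q (R(q) = (8 - (-2)*(1 + 2*(-2)))/q = (8 - (-2)*(1 - 4))/q = (8 - (-2)*(-3))/q = (8 - 1*6)/q = (8 - 6)/q = 2/q)
(-41806 - 26521)*(-8821 + R(-171)) = (-41806 - 26521)*(-8821 + 2/(-171)) = -68327*(-8821 + 2*(-1/171)) = -68327*(-8821 - 2/171) = -68327*(-1508393/171) = 103063968511/171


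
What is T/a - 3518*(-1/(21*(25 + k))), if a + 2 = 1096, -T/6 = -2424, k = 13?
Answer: 3863701/218253 ≈ 17.703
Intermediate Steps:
T = 14544 (T = -6*(-2424) = 14544)
a = 1094 (a = -2 + 1096 = 1094)
T/a - 3518*(-1/(21*(25 + k))) = 14544/1094 - 3518*(-1/(21*(25 + 13))) = 14544*(1/1094) - 3518/((-21*38)) = 7272/547 - 3518/(-798) = 7272/547 - 3518*(-1/798) = 7272/547 + 1759/399 = 3863701/218253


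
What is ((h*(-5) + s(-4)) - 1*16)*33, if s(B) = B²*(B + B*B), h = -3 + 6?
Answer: 5313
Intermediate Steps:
h = 3
s(B) = B²*(B + B²)
((h*(-5) + s(-4)) - 1*16)*33 = ((3*(-5) + (-4)³*(1 - 4)) - 1*16)*33 = ((-15 - 64*(-3)) - 16)*33 = ((-15 + 192) - 16)*33 = (177 - 16)*33 = 161*33 = 5313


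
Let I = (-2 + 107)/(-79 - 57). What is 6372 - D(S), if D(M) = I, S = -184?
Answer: 866697/136 ≈ 6372.8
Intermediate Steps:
I = -105/136 (I = 105/(-136) = 105*(-1/136) = -105/136 ≈ -0.77206)
D(M) = -105/136
6372 - D(S) = 6372 - 1*(-105/136) = 6372 + 105/136 = 866697/136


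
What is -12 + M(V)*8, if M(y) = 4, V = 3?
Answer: 20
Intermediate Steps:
-12 + M(V)*8 = -12 + 4*8 = -12 + 32 = 20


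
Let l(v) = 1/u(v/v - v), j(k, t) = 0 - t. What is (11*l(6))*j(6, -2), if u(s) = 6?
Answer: 11/3 ≈ 3.6667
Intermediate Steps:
j(k, t) = -t
l(v) = ⅙ (l(v) = 1/6 = ⅙)
(11*l(6))*j(6, -2) = (11*(⅙))*(-1*(-2)) = (11/6)*2 = 11/3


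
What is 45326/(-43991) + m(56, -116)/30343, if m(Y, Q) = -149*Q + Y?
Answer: -612522878/1334818913 ≈ -0.45888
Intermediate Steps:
m(Y, Q) = Y - 149*Q
45326/(-43991) + m(56, -116)/30343 = 45326/(-43991) + (56 - 149*(-116))/30343 = 45326*(-1/43991) + (56 + 17284)*(1/30343) = -45326/43991 + 17340*(1/30343) = -45326/43991 + 17340/30343 = -612522878/1334818913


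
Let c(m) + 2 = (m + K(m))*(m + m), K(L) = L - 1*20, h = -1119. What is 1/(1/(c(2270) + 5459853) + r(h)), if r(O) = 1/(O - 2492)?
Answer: -93816130761/25977040 ≈ -3611.5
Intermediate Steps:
K(L) = -20 + L (K(L) = L - 20 = -20 + L)
c(m) = -2 + 2*m*(-20 + 2*m) (c(m) = -2 + (m + (-20 + m))*(m + m) = -2 + (-20 + 2*m)*(2*m) = -2 + 2*m*(-20 + 2*m))
r(O) = 1/(-2492 + O)
1/(1/(c(2270) + 5459853) + r(h)) = 1/(1/((-2 - 40*2270 + 4*2270**2) + 5459853) + 1/(-2492 - 1119)) = 1/(1/((-2 - 90800 + 4*5152900) + 5459853) + 1/(-3611)) = 1/(1/((-2 - 90800 + 20611600) + 5459853) - 1/3611) = 1/(1/(20520798 + 5459853) - 1/3611) = 1/(1/25980651 - 1/3611) = 1/(-25977040/93816130761) = -93816130761/25977040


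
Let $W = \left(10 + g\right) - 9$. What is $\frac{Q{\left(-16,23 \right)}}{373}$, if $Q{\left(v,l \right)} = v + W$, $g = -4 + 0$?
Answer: $- \frac{19}{373} \approx -0.050938$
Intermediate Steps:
$g = -4$
$W = -3$ ($W = \left(10 - 4\right) - 9 = 6 - 9 = -3$)
$Q{\left(v,l \right)} = -3 + v$ ($Q{\left(v,l \right)} = v - 3 = -3 + v$)
$\frac{Q{\left(-16,23 \right)}}{373} = \frac{-3 - 16}{373} = \left(-19\right) \frac{1}{373} = - \frac{19}{373}$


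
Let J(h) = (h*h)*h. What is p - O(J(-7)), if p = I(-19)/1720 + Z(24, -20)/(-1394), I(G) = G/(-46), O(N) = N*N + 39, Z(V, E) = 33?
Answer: -6490099060557/55146640 ≈ -1.1769e+5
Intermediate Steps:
J(h) = h**3 (J(h) = h**2*h = h**3)
O(N) = 39 + N**2 (O(N) = N**2 + 39 = 39 + N**2)
I(G) = -G/46 (I(G) = G*(-1/46) = -G/46)
p = -1292237/55146640 (p = -1/46*(-19)/1720 + 33/(-1394) = (19/46)*(1/1720) + 33*(-1/1394) = 19/79120 - 33/1394 = -1292237/55146640 ≈ -0.023433)
p - O(J(-7)) = -1292237/55146640 - (39 + ((-7)**3)**2) = -1292237/55146640 - (39 + (-343)**2) = -1292237/55146640 - (39 + 117649) = -1292237/55146640 - 1*117688 = -1292237/55146640 - 117688 = -6490099060557/55146640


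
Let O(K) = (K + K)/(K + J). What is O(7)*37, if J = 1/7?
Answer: 1813/25 ≈ 72.520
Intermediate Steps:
J = ⅐ ≈ 0.14286
O(K) = 2*K/(⅐ + K) (O(K) = (K + K)/(K + ⅐) = (2*K)/(⅐ + K) = 2*K/(⅐ + K))
O(7)*37 = (14*7/(1 + 7*7))*37 = (14*7/(1 + 49))*37 = (14*7/50)*37 = (14*7*(1/50))*37 = (49/25)*37 = 1813/25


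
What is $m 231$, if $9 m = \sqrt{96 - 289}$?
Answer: $\frac{77 i \sqrt{193}}{3} \approx 356.57 i$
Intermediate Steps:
$m = \frac{i \sqrt{193}}{9}$ ($m = \frac{\sqrt{96 - 289}}{9} = \frac{\sqrt{-193}}{9} = \frac{i \sqrt{193}}{9} \approx 1.5436 i$)
$m 231 = \frac{i \sqrt{193}}{9} \cdot 231 = \frac{77 i \sqrt{193}}{3}$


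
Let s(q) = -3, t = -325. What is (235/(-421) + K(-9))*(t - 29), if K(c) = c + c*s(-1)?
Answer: -2599422/421 ≈ -6174.4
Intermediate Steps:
K(c) = -2*c (K(c) = c + c*(-3) = c - 3*c = -2*c)
(235/(-421) + K(-9))*(t - 29) = (235/(-421) - 2*(-9))*(-325 - 29) = (235*(-1/421) + 18)*(-354) = (-235/421 + 18)*(-354) = (7343/421)*(-354) = -2599422/421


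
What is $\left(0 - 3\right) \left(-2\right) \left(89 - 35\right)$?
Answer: $324$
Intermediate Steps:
$\left(0 - 3\right) \left(-2\right) \left(89 - 35\right) = \left(-3\right) \left(-2\right) 54 = 6 \cdot 54 = 324$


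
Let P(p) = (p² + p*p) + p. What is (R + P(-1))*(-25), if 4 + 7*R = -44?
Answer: 1025/7 ≈ 146.43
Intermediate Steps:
R = -48/7 (R = -4/7 + (⅐)*(-44) = -4/7 - 44/7 = -48/7 ≈ -6.8571)
P(p) = p + 2*p² (P(p) = (p² + p²) + p = 2*p² + p = p + 2*p²)
(R + P(-1))*(-25) = (-48/7 - (1 + 2*(-1)))*(-25) = (-48/7 - (1 - 2))*(-25) = (-48/7 - 1*(-1))*(-25) = (-48/7 + 1)*(-25) = -41/7*(-25) = 1025/7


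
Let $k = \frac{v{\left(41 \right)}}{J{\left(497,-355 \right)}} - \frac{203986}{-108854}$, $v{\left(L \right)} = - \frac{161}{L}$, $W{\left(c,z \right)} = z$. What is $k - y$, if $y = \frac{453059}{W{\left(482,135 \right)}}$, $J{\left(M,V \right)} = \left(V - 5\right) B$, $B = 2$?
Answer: $- \frac{16167010490287}{4820055120} \approx -3354.1$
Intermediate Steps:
$J{\left(M,V \right)} = -10 + 2 V$ ($J{\left(M,V \right)} = \left(V - 5\right) 2 = \left(-5 + V\right) 2 = -10 + 2 V$)
$k = \frac{3019596107}{1606685040}$ ($k = \frac{\left(-161\right) \frac{1}{41}}{-10 + 2 \left(-355\right)} - \frac{203986}{-108854} = \frac{\left(-161\right) \frac{1}{41}}{-10 - 710} - - \frac{101993}{54427} = - \frac{161}{41 \left(-720\right)} + \frac{101993}{54427} = \left(- \frac{161}{41}\right) \left(- \frac{1}{720}\right) + \frac{101993}{54427} = \frac{161}{29520} + \frac{101993}{54427} = \frac{3019596107}{1606685040} \approx 1.8794$)
$y = \frac{453059}{135} \approx 3356.0$
$k - y = \frac{3019596107}{1606685040} - \frac{453059}{135} = - \frac{16167010490287}{4820055120}$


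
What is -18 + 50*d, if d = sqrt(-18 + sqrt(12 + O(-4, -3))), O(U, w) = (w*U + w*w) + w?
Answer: -18 + 50*I*sqrt(18 - sqrt(30)) ≈ -18.0 + 176.94*I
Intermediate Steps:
O(U, w) = w + w**2 + U*w (O(U, w) = (U*w + w**2) + w = (w**2 + U*w) + w = w + w**2 + U*w)
d = sqrt(-18 + sqrt(30)) (d = sqrt(-18 + sqrt(12 - 3*(1 - 4 - 3))) = sqrt(-18 + sqrt(12 - 3*(-6))) = sqrt(-18 + sqrt(12 + 18)) = sqrt(-18 + sqrt(30)) ≈ 3.5388*I)
-18 + 50*d = -18 + 50*sqrt(-18 + sqrt(30))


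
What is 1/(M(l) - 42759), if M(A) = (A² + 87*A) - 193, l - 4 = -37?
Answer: -1/44734 ≈ -2.2354e-5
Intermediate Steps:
l = -33 (l = 4 - 37 = -33)
M(A) = -193 + A² + 87*A
1/(M(l) - 42759) = 1/((-193 + (-33)² + 87*(-33)) - 42759) = 1/((-193 + 1089 - 2871) - 42759) = 1/(-1975 - 42759) = 1/(-44734) = -1/44734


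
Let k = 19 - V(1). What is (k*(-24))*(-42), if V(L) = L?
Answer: 18144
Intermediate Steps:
k = 18 (k = 19 - 1*1 = 19 - 1 = 18)
(k*(-24))*(-42) = (18*(-24))*(-42) = -432*(-42) = 18144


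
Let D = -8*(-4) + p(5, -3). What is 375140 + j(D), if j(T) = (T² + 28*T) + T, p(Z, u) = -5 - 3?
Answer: 376412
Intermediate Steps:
p(Z, u) = -8
D = 24 (D = -8*(-4) - 8 = 32 - 8 = 24)
j(T) = T² + 29*T
375140 + j(D) = 375140 + 24*(29 + 24) = 375140 + 24*53 = 375140 + 1272 = 376412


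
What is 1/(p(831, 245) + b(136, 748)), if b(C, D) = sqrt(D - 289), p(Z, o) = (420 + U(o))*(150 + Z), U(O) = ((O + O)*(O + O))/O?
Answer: 152600/209580839949 - sqrt(51)/628742519847 ≈ 7.2811e-7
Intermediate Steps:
U(O) = 4*O (U(O) = ((2*O)*(2*O))/O = (4*O**2)/O = 4*O)
p(Z, o) = (150 + Z)*(420 + 4*o) (p(Z, o) = (420 + 4*o)*(150 + Z) = (150 + Z)*(420 + 4*o))
b(C, D) = sqrt(-289 + D)
1/(p(831, 245) + b(136, 748)) = 1/((63000 + 420*831 + 600*245 + 4*831*245) + sqrt(-289 + 748)) = 1/((63000 + 349020 + 147000 + 814380) + sqrt(459)) = 1/(1373400 + 3*sqrt(51))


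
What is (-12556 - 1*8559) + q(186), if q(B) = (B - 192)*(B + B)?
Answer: -23347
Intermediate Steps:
q(B) = 2*B*(-192 + B) (q(B) = (-192 + B)*(2*B) = 2*B*(-192 + B))
(-12556 - 1*8559) + q(186) = (-12556 - 1*8559) + 2*186*(-192 + 186) = (-12556 - 8559) + 2*186*(-6) = -21115 - 2232 = -23347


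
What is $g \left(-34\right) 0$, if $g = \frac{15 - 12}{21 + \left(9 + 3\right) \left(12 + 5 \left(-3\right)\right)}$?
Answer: $0$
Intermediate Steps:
$g = - \frac{1}{5}$ ($g = \frac{3}{21 + 12 \left(12 - 15\right)} = \frac{3}{21 + 12 \left(-3\right)} = \frac{3}{21 - 36} = \frac{3}{-15} = 3 \left(- \frac{1}{15}\right) = - \frac{1}{5} \approx -0.2$)
$g \left(-34\right) 0 = \left(- \frac{1}{5}\right) \left(-34\right) 0 = \frac{34}{5} \cdot 0 = 0$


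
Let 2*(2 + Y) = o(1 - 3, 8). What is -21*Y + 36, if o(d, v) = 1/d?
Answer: 333/4 ≈ 83.250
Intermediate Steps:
o(d, v) = 1/d
Y = -9/4 (Y = -2 + 1/(2*(1 - 3)) = -2 + (½)/(-2) = -2 + (½)*(-½) = -2 - ¼ = -9/4 ≈ -2.2500)
-21*Y + 36 = -21*(-9/4) + 36 = 189/4 + 36 = 333/4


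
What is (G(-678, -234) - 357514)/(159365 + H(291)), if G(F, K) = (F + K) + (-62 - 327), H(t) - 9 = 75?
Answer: -358815/159449 ≈ -2.2503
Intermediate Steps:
H(t) = 84 (H(t) = 9 + 75 = 84)
G(F, K) = -389 + F + K (G(F, K) = (F + K) - 389 = -389 + F + K)
(G(-678, -234) - 357514)/(159365 + H(291)) = ((-389 - 678 - 234) - 357514)/(159365 + 84) = (-1301 - 357514)/159449 = -358815*1/159449 = -358815/159449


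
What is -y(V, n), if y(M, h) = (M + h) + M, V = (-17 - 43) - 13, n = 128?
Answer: 18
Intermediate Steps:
V = -73 (V = -60 - 13 = -73)
y(M, h) = h + 2*M
-y(V, n) = -(128 + 2*(-73)) = -(128 - 146) = -1*(-18) = 18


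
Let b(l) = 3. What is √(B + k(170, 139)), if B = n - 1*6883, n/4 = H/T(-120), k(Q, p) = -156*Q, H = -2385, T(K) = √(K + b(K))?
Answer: √(-5645107 + 41340*I*√13)/13 ≈ 2.4127 + 182.78*I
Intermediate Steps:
T(K) = √(3 + K) (T(K) = √(K + 3) = √(3 + K))
n = 3180*I*√13/13 (n = 4*(-2385/√(3 - 120)) = 4*(-2385*(-I*√13/39)) = 4*(-(-795)*I*√13/13) = 4*(795*I*√13/13) = 3180*I*√13/13 ≈ 881.97*I)
B = -6883 + 3180*I*√13/13 (B = 3180*I*√13/13 - 1*6883 = 3180*I*√13/13 - 6883 = -6883 + 3180*I*√13/13 ≈ -6883.0 + 881.97*I)
√(B + k(170, 139)) = √((-6883 + 3180*I*√13/13) - 156*170) = √((-6883 + 3180*I*√13/13) - 26520) = √(-33403 + 3180*I*√13/13)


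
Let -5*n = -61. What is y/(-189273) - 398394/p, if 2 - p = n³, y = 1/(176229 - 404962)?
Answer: 718652663164198327/3271953633274893 ≈ 219.64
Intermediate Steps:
n = 61/5 (n = -⅕*(-61) = 61/5 ≈ 12.200)
y = -1/228733 (y = 1/(-228733) = -1/228733 ≈ -4.3719e-6)
p = -226731/125 (p = 2 - (61/5)³ = 2 - 1*226981/125 = 2 - 226981/125 = -226731/125 ≈ -1813.8)
y/(-189273) - 398394/p = -1/228733/(-189273) - 398394/(-226731/125) = -1/228733*(-1/189273) - 398394*(-125/226731) = 1/43292981109 + 16599750/75577 = 718652663164198327/3271953633274893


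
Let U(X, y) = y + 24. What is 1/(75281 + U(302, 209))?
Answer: 1/75514 ≈ 1.3243e-5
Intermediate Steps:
U(X, y) = 24 + y
1/(75281 + U(302, 209)) = 1/(75281 + (24 + 209)) = 1/(75281 + 233) = 1/75514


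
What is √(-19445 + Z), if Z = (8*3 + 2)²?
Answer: 137*I ≈ 137.0*I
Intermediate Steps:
Z = 676 (Z = (24 + 2)² = 26² = 676)
√(-19445 + Z) = √(-19445 + 676) = √(-18769) = 137*I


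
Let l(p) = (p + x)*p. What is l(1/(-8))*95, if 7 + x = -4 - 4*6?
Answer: 26695/64 ≈ 417.11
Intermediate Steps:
x = -35 (x = -7 + (-4 - 4*6) = -7 + (-4 - 24) = -7 - 28 = -35)
l(p) = p*(-35 + p) (l(p) = (p - 35)*p = (-35 + p)*p = p*(-35 + p))
l(1/(-8))*95 = ((-35 + 1/(-8))/(-8))*95 = -(-35 - 1/8)/8*95 = -1/8*(-281/8)*95 = (281/64)*95 = 26695/64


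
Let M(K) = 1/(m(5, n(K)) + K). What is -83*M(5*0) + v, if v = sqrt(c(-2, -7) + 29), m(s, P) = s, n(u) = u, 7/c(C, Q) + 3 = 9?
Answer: -83/5 + sqrt(1086)/6 ≈ -11.108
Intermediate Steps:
c(C, Q) = 7/6 (c(C, Q) = 7/(-3 + 9) = 7/6)
M(K) = 1/(5 + K)
v = sqrt(1086)/6 (v = sqrt(7/6 + 29) = sqrt(181/6) = sqrt(1086)/6 ≈ 5.4924)
-83*M(5*0) + v = -83/(5 + 5*0) + sqrt(1086)/6 = -83/(5 + 0) + sqrt(1086)/6 = -83/5 + sqrt(1086)/6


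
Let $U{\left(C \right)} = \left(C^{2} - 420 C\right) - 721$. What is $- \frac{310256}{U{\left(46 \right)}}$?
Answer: $\frac{310256}{17925} \approx 17.309$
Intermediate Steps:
$U{\left(C \right)} = -721 + C^{2} - 420 C$
$- \frac{310256}{U{\left(46 \right)}} = - \frac{310256}{-721 + 46^{2} - 19320} = - \frac{310256}{-721 + 2116 - 19320} = - \frac{310256}{-17925} = \left(-310256\right) \left(- \frac{1}{17925}\right) = \frac{310256}{17925}$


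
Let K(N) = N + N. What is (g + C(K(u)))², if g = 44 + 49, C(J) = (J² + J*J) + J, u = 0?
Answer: 8649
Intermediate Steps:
K(N) = 2*N
C(J) = J + 2*J² (C(J) = (J² + J²) + J = 2*J² + J = J + 2*J²)
g = 93
(g + C(K(u)))² = (93 + (2*0)*(1 + 2*(2*0)))² = (93 + 0*(1 + 2*0))² = (93 + 0*(1 + 0))² = (93 + 0*1)² = (93 + 0)² = 93² = 8649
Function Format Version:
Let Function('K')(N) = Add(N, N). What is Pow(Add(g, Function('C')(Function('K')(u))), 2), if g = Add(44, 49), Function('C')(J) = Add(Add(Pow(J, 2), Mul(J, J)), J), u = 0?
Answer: 8649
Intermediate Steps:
Function('K')(N) = Mul(2, N)
Function('C')(J) = Add(J, Mul(2, Pow(J, 2))) (Function('C')(J) = Add(Add(Pow(J, 2), Pow(J, 2)), J) = Add(Mul(2, Pow(J, 2)), J) = Add(J, Mul(2, Pow(J, 2))))
g = 93
Pow(Add(g, Function('C')(Function('K')(u))), 2) = Pow(Add(93, Mul(Mul(2, 0), Add(1, Mul(2, Mul(2, 0))))), 2) = Pow(Add(93, Mul(0, Add(1, Mul(2, 0)))), 2) = Pow(Add(93, Mul(0, Add(1, 0))), 2) = Pow(Add(93, Mul(0, 1)), 2) = Pow(Add(93, 0), 2) = Pow(93, 2) = 8649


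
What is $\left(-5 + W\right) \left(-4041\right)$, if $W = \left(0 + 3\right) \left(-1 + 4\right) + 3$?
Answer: $-28287$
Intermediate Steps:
$W = 12$ ($W = 3 \cdot 3 + 3 = 9 + 3 = 12$)
$\left(-5 + W\right) \left(-4041\right) = \left(-5 + 12\right) \left(-4041\right) = 7 \left(-4041\right) = -28287$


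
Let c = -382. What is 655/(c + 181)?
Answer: -655/201 ≈ -3.2587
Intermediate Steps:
655/(c + 181) = 655/(-382 + 181) = 655/(-201) = 655*(-1/201) = -655/201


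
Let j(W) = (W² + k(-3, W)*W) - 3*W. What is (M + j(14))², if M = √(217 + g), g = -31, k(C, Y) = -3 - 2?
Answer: (84 + √186)² ≈ 9533.2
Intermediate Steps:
k(C, Y) = -5
M = √186 (M = √(217 - 31) = √186 ≈ 13.638)
j(W) = W² - 8*W (j(W) = (W² - 5*W) - 3*W = W² - 8*W)
(M + j(14))² = (√186 + 14*(-8 + 14))² = (√186 + 14*6)² = (√186 + 84)² = (84 + √186)²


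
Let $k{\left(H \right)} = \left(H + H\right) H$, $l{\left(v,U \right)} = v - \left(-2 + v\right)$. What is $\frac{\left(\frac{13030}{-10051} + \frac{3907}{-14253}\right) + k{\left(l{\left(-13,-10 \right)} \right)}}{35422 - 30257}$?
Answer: $\frac{921069377}{739921903995} \approx 0.0012448$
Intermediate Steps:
$l{\left(v,U \right)} = 2$ ($l{\left(v,U \right)} = v - \left(-2 + v\right) = 2$)
$k{\left(H \right)} = 2 H^{2}$ ($k{\left(H \right)} = 2 H H = 2 H^{2}$)
$\frac{\left(\frac{13030}{-10051} + \frac{3907}{-14253}\right) + k{\left(l{\left(-13,-10 \right)} \right)}}{35422 - 30257} = \frac{\left(\frac{13030}{-10051} + \frac{3907}{-14253}\right) + 2 \cdot 2^{2}}{35422 - 30257} = \frac{\left(13030 \left(- \frac{1}{10051}\right) + 3907 \left(- \frac{1}{14253}\right)\right) + 2 \cdot 4}{5165} = \left(\left(- \frac{13030}{10051} - \frac{3907}{14253}\right) + 8\right) \frac{1}{5165} = \left(- \frac{224985847}{143256903} + 8\right) \frac{1}{5165} = \frac{921069377}{143256903} \cdot \frac{1}{5165} = \frac{921069377}{739921903995}$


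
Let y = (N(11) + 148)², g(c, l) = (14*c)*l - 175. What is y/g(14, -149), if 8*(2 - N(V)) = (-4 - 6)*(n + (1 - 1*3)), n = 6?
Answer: -24025/29379 ≈ -0.81776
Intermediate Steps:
N(V) = 7 (N(V) = 2 - (-4 - 6)*(6 + (1 - 1*3))/8 = 2 - (-5)*(6 + (1 - 3))/4 = 2 - (-5)*(6 - 2)/4 = 2 - (-5)*4/4 = 2 - ⅛*(-40) = 2 + 5 = 7)
g(c, l) = -175 + 14*c*l (g(c, l) = 14*c*l - 175 = -175 + 14*c*l)
y = 24025 (y = (7 + 148)² = 155² = 24025)
y/g(14, -149) = 24025/(-175 + 14*14*(-149)) = 24025/(-175 - 29204) = 24025/(-29379) = 24025*(-1/29379) = -24025/29379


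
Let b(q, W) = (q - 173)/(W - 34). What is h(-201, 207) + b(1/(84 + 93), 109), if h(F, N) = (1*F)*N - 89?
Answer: -110709004/2655 ≈ -41698.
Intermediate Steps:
b(q, W) = (-173 + q)/(-34 + W)
h(F, N) = -89 + F*N (h(F, N) = F*N - 89 = -89 + F*N)
h(-201, 207) + b(1/(84 + 93), 109) = (-89 - 201*207) + (-173 + 1/(84 + 93))/(-34 + 109) = (-89 - 41607) + (-173 + 1/177)/75 = -41696 + (-173 + 1/177)/75 = -41696 + (1/75)*(-30620/177) = -41696 - 6124/2655 = -110709004/2655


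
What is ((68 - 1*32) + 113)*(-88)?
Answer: -13112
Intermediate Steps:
((68 - 1*32) + 113)*(-88) = ((68 - 32) + 113)*(-88) = (36 + 113)*(-88) = 149*(-88) = -13112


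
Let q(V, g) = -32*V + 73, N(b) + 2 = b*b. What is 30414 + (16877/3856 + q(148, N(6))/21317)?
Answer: 2500322464209/82198352 ≈ 30418.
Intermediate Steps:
N(b) = -2 + b**2 (N(b) = -2 + b*b = -2 + b**2)
q(V, g) = 73 - 32*V
30414 + (16877/3856 + q(148, N(6))/21317) = 30414 + (16877/3856 + (73 - 32*148)/21317) = 30414 + (16877*(1/3856) + (73 - 4736)*(1/21317)) = 30414 + (16877/3856 - 4663*1/21317) = 30414 + (16877/3856 - 4663/21317) = 30414 + 341786481/82198352 = 2500322464209/82198352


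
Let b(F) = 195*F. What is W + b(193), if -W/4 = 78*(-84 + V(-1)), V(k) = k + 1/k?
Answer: 64467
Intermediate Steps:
W = 26832 (W = -312*(-84 + (-1 + 1/(-1))) = -312*(-84 + (-1 - 1)) = -312*(-84 - 2) = -312*(-86) = -4*(-6708) = 26832)
W + b(193) = 26832 + 195*193 = 26832 + 37635 = 64467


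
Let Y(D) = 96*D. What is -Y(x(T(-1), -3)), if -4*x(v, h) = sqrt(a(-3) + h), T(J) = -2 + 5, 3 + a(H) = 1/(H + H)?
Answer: 4*I*sqrt(222) ≈ 59.599*I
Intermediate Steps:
a(H) = -3 + 1/(2*H) (a(H) = -3 + 1/(H + H) = -3 + 1/(2*H))
T(J) = 3
x(v, h) = -sqrt(-19/6 + h)/4 (x(v, h) = -sqrt((-3 + (1/2)/(-3)) + h)/4 = -sqrt((-3 + (1/2)*(-1/3)) + h)/4 = -sqrt((-3 - 1/6) + h)/4 = -sqrt(-19/6 + h)/4)
-Y(x(T(-1), -3)) = -96*(-sqrt(-114 + 36*(-3))/24) = -96*(-sqrt(-114 - 108)/24) = -96*(-I*sqrt(222)/24) = -(-4)*I*sqrt(222) = 4*I*sqrt(222)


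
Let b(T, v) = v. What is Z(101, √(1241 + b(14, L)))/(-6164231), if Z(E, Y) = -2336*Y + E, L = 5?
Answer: -101/6164231 + 2336*√1246/6164231 ≈ 0.013360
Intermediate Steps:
Z(E, Y) = E - 2336*Y
Z(101, √(1241 + b(14, L)))/(-6164231) = (101 - 2336*√(1241 + 5))/(-6164231) = (101 - 2336*√1246)*(-1/6164231) = -101/6164231 + 2336*√1246/6164231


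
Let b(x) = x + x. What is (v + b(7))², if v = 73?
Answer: 7569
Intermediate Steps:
b(x) = 2*x
(v + b(7))² = (73 + 2*7)² = (73 + 14)² = 87² = 7569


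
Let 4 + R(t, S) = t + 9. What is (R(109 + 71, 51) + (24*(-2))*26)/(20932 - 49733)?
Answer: 1063/28801 ≈ 0.036908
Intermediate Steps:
R(t, S) = 5 + t (R(t, S) = -4 + (t + 9) = -4 + (9 + t) = 5 + t)
(R(109 + 71, 51) + (24*(-2))*26)/(20932 - 49733) = ((5 + (109 + 71)) + (24*(-2))*26)/(20932 - 49733) = ((5 + 180) - 48*26)/(-28801) = (185 - 1248)*(-1/28801) = -1063*(-1/28801) = 1063/28801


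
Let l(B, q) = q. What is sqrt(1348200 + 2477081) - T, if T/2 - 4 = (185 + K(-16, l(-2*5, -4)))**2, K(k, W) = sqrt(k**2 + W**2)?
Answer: -69002 + sqrt(3825281) - 2960*sqrt(17) ≈ -79251.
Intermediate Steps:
K(k, W) = sqrt(W**2 + k**2)
T = 8 + 2*(185 + 4*sqrt(17))**2 (T = 8 + 2*(185 + sqrt((-4)**2 + (-16)**2))**2 = 8 + 2*(185 + sqrt(16 + 256))**2 = 8 + 2*(185 + sqrt(272))**2 = 8 + 2*(185 + 4*sqrt(17))**2 ≈ 81206.)
sqrt(1348200 + 2477081) - T = sqrt(1348200 + 2477081) - (69002 + 2960*sqrt(17)) = sqrt(3825281) + (-69002 - 2960*sqrt(17)) = -69002 + sqrt(3825281) - 2960*sqrt(17)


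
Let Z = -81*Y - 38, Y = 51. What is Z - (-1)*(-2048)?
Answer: -6217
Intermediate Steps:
Z = -4169 (Z = -81*51 - 38 = -4131 - 38 = -4169)
Z - (-1)*(-2048) = -4169 - (-1)*(-2048) = -4169 - 1*2048 = -4169 - 2048 = -6217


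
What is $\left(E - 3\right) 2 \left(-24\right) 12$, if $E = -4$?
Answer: $4032$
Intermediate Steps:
$\left(E - 3\right) 2 \left(-24\right) 12 = \left(-4 - 3\right) 2 \left(-24\right) 12 = \left(-7\right) 2 \left(-24\right) 12 = \left(-14\right) \left(-24\right) 12 = 336 \cdot 12 = 4032$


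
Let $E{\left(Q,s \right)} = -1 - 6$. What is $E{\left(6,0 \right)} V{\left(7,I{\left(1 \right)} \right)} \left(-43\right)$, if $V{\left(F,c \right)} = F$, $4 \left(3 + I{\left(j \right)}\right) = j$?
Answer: $2107$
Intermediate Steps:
$E{\left(Q,s \right)} = -7$ ($E{\left(Q,s \right)} = -1 - 6 = -7$)
$I{\left(j \right)} = -3 + \frac{j}{4}$
$E{\left(6,0 \right)} V{\left(7,I{\left(1 \right)} \right)} \left(-43\right) = \left(-7\right) 7 \left(-43\right) = \left(-49\right) \left(-43\right) = 2107$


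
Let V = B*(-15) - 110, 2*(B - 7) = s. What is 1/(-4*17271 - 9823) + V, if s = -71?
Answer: 50105943/157814 ≈ 317.50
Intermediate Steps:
B = -57/2 (B = 7 + (1/2)*(-71) = 7 - 71/2 = -57/2 ≈ -28.500)
V = 635/2 (V = -57/2*(-15) - 110 = 855/2 - 110 = 635/2 ≈ 317.50)
1/(-4*17271 - 9823) + V = 1/(-4*17271 - 9823) + 635/2 = 1/(-69084 - 9823) + 635/2 = 1/(-78907) + 635/2 = -1/78907 + 635/2 = 50105943/157814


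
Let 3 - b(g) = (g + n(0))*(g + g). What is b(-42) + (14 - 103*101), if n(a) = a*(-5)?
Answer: -13914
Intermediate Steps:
n(a) = -5*a
b(g) = 3 - 2*g² (b(g) = 3 - (g - 5*0)*(g + g) = 3 - (g + 0)*2*g = 3 - g*2*g = 3 - 2*g²)
b(-42) + (14 - 103*101) = (3 - 2*(-42)²) + (14 - 103*101) = (3 - 2*1764) + (14 - 10403) = (3 - 3528) - 10389 = -3525 - 10389 = -13914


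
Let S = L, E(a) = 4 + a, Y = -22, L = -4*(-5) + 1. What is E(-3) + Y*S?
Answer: -461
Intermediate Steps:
L = 21 (L = 20 + 1 = 21)
S = 21
E(-3) + Y*S = (4 - 3) - 22*21 = 1 - 462 = -461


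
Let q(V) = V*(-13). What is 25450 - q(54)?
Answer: 26152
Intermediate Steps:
q(V) = -13*V
25450 - q(54) = 25450 - (-13)*54 = 25450 - 1*(-702) = 25450 + 702 = 26152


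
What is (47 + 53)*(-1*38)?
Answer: -3800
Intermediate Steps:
(47 + 53)*(-1*38) = 100*(-38) = -3800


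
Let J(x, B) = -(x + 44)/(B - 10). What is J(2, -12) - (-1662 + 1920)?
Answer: -2815/11 ≈ -255.91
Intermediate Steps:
J(x, B) = -(44 + x)/(-10 + B)
J(2, -12) - (-1662 + 1920) = (-44 - 1*2)/(-10 - 12) - (-1662 + 1920) = (-44 - 2)/(-22) - 1*258 = -1/22*(-46) - 258 = 23/11 - 258 = -2815/11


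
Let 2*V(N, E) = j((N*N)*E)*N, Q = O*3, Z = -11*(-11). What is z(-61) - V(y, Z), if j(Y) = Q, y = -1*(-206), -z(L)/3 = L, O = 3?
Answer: -744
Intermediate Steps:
z(L) = -3*L
y = 206
Z = 121
Q = 9 (Q = 3*3 = 9)
j(Y) = 9
V(N, E) = 9*N/2 (V(N, E) = (9*N)/2 = 9*N/2)
z(-61) - V(y, Z) = -3*(-61) - 9*206/2 = 183 - 1*927 = 183 - 927 = -744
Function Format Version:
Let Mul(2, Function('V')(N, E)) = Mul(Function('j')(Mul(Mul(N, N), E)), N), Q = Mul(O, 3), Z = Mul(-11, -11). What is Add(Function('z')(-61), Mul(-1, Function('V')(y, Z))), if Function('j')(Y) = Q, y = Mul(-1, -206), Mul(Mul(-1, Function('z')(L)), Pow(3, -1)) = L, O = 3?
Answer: -744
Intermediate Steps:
Function('z')(L) = Mul(-3, L)
y = 206
Z = 121
Q = 9 (Q = Mul(3, 3) = 9)
Function('j')(Y) = 9
Function('V')(N, E) = Mul(Rational(9, 2), N) (Function('V')(N, E) = Mul(Rational(1, 2), Mul(9, N)) = Mul(Rational(9, 2), N))
Add(Function('z')(-61), Mul(-1, Function('V')(y, Z))) = Add(Mul(-3, -61), Mul(-1, Mul(Rational(9, 2), 206))) = Add(183, Mul(-1, 927)) = Add(183, -927) = -744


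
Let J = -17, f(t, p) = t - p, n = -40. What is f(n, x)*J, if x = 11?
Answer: 867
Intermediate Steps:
f(n, x)*J = (-40 - 1*11)*(-17) = (-40 - 11)*(-17) = -51*(-17) = 867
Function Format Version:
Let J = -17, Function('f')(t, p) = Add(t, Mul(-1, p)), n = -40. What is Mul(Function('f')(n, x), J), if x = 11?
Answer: 867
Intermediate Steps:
Mul(Function('f')(n, x), J) = Mul(Add(-40, Mul(-1, 11)), -17) = Mul(Add(-40, -11), -17) = Mul(-51, -17) = 867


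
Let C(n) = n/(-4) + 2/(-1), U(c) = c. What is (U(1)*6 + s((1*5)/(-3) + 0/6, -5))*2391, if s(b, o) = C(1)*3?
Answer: -7173/4 ≈ -1793.3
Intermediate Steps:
C(n) = -2 - n/4 (C(n) = n*(-¼) + 2*(-1) = -n/4 - 2 = -2 - n/4)
s(b, o) = -27/4 (s(b, o) = (-2 - ¼*1)*3 = (-2 - ¼)*3 = -9/4*3 = -27/4)
(U(1)*6 + s((1*5)/(-3) + 0/6, -5))*2391 = (1*6 - 27/4)*2391 = (6 - 27/4)*2391 = -¾*2391 = -7173/4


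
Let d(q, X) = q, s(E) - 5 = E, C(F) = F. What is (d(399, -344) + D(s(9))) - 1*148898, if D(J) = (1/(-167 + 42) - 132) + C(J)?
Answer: -18577126/125 ≈ -1.4862e+5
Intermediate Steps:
s(E) = 5 + E
D(J) = -16501/125 + J (D(J) = (1/(-167 + 42) - 132) + J = (1/(-125) - 132) + J = (-1/125 - 132) + J = -16501/125 + J)
(d(399, -344) + D(s(9))) - 1*148898 = (399 + (-16501/125 + (5 + 9))) - 1*148898 = (399 + (-16501/125 + 14)) - 148898 = (399 - 14751/125) - 148898 = 35124/125 - 148898 = -18577126/125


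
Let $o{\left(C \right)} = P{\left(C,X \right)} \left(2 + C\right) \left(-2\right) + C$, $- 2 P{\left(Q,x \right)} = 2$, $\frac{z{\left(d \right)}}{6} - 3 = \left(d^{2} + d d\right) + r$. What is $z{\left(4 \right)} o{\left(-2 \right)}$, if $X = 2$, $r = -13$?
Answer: $-264$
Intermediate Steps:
$z{\left(d \right)} = -60 + 12 d^{2}$ ($z{\left(d \right)} = 18 + 6 \left(\left(d^{2} + d d\right) - 13\right) = 18 + 6 \left(\left(d^{2} + d^{2}\right) - 13\right) = 18 + 6 \left(2 d^{2} - 13\right) = 18 + 6 \left(-13 + 2 d^{2}\right) = 18 + \left(-78 + 12 d^{2}\right) = -60 + 12 d^{2}$)
$P{\left(Q,x \right)} = -1$ ($P{\left(Q,x \right)} = \left(- \frac{1}{2}\right) 2 = -1$)
$o{\left(C \right)} = 4 + 3 C$ ($o{\left(C \right)} = - \left(2 + C\right) \left(-2\right) + C = - (-4 - 2 C) + C = \left(4 + 2 C\right) + C = 4 + 3 C$)
$z{\left(4 \right)} o{\left(-2 \right)} = \left(-60 + 12 \cdot 4^{2}\right) \left(4 + 3 \left(-2\right)\right) = \left(-60 + 12 \cdot 16\right) \left(4 - 6\right) = \left(-60 + 192\right) \left(-2\right) = 132 \left(-2\right) = -264$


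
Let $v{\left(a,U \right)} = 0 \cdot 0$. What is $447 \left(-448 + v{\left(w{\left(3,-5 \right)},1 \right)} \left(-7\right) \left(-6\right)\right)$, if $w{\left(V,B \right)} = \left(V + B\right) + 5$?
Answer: $-200256$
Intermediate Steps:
$w{\left(V,B \right)} = 5 + B + V$ ($w{\left(V,B \right)} = \left(B + V\right) + 5 = 5 + B + V$)
$v{\left(a,U \right)} = 0$
$447 \left(-448 + v{\left(w{\left(3,-5 \right)},1 \right)} \left(-7\right) \left(-6\right)\right) = 447 \left(-448 + 0 \left(-7\right) \left(-6\right)\right) = 447 \left(-448 + 0 \left(-6\right)\right) = 447 \left(-448 + 0\right) = 447 \left(-448\right) = -200256$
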